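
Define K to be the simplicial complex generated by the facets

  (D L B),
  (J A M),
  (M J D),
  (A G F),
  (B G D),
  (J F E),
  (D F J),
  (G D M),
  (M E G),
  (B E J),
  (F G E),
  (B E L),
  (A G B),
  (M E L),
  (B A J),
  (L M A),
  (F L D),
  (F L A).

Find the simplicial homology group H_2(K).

Take the total order A < B < D < E < F < G < J < L < M on the vertex set. Then K (dimension 2) consists of the simplices:

  0-simplices (9): A, B, D, E, F, G, J, L, M
  1-simplices (27): AB, AF, AG, AJ, AL, AM, BD, BE, BG, BJ, BL, DF, DG, DJ, DL, DM, EF, EG, EJ, EL, EM, FG, FJ, FL, GM, JM, LM
  2-simplices (18): ABG, ABJ, AFG, AFL, AJM, ALM, BDG, BDL, BEJ, BEL, DFJ, DFL, DGM, DJM, EFG, EFJ, EGM, ELM

giving chain groups C_0 ≅ Z^9, C_1 ≅ Z^27, C_2 ≅ Z^18.

The boundary map ∂_1: C_1 → C_0 is given by ∂[p,q] = [q] − [p].
The 9×27 boundary matrix has rank 8 and Smith normal form diag(1,1,1,1,1,1,1,1).

The boundary map ∂_2: C_2 → C_1 maps a triangle to the signed sum of its edges. For instance
  ∂BDL = DL − BL + BD,
  ∂DFL = FL − DL + DF.
As a 27×18 matrix over Z this has rank 17, with invariant factors (1,1,1,1,1,1,1,1,1,1,1,1,1,1,1,1,1).

Computing H_k = (kernel of ∂_k) / (image of ∂_{k+1}):

  H_2: rank ker ∂_2 − rank ∂_3 = (18 − 17) − 0 = 1, and there is no ∂_3, so H_2 = Z.

H_2 = Z.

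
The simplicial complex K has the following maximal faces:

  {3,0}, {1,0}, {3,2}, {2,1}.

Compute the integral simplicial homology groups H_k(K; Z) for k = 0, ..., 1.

H_0 = Z,  H_1 = Z.

Fix the vertex order 0 < 1 < 2 < 3 and write every simplex with vertices in increasing order. Then dim K = 1 and the simplices of K are:

  0-simplices (4): [0], [1], [2], [3]
  1-simplices (4): [0,1], [0,3], [1,2], [2,3]

giving chain groups C_0 ≅ Z^4, C_1 ≅ Z^4.

Boundary ∂_1: C_1 → C_0 sends each edge [p,q] (with p < q) to q − p. For instance
  ∂[2,3] = [3] − [2].
This gives a 4×4 integer matrix of rank 3; reducing to Smith normal form yields diagonal entries (1,1,1).

Computing H_k = (kernel of ∂_k) / (image of ∂_{k+1}):

  H_0: rank C_0 − rank ∂_1 = 4 − 3 = 1, and the invariant factors of ∂_1 are all 1, so H_0 = Z.
  H_1: rank ker ∂_1 − rank ∂_2 = (4 − 3) − 0 = 1, and there is no ∂_2, so H_1 = Z.

(K is a triangulation of the circle S^1.)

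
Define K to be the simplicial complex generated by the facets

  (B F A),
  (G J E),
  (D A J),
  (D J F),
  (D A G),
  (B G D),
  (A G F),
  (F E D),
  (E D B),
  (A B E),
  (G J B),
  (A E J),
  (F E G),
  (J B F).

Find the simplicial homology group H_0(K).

H_0 = Z.

Order the vertices as A < B < D < E < F < G < J. Listing each simplex with vertices in this order, K has dimension 2 with simplices:

  0-simplices (7): A, B, D, E, F, G, J
  1-simplices (21): AB, AD, AE, AF, AG, AJ, BD, BE, BF, BG, BJ, DE, DF, DG, DJ, EF, EG, EJ, FG, FJ, GJ
  2-simplices (14): ABE, ABF, ADG, ADJ, AEJ, AFG, BDE, BDG, BFJ, BGJ, DEF, DFJ, EFG, EGJ

so the chain groups are C_0 ≅ Z^7, C_1 ≅ Z^21, C_2 ≅ Z^14.

The boundary map ∂_1: C_1 → C_0 sends each edge [p,q] (with p < q) to q − p. For instance
  ∂AJ = J − A.
This gives a 7×21 integer matrix of rank 6; reducing to Smith normal form yields diagonal entries (1,1,1,1,1,1).

The boundary map ∂_2: C_2 → C_1 sends each 2-simplex [p,q,r] to [q,r] − [p,r] + [p,q]. For instance
  ∂BDE = DE − BE + BD,
  ∂EGJ = GJ − EJ + EG.
The resulting 21×14 matrix has rank 13, and its Smith normal form has invariant factors (1,1,1,1,1,1,1,1,1,1,1,1,1).

Reading off H_k = ker ∂_k / im ∂_{k+1}:

  H_0: rank C_0 − rank ∂_1 = 7 − 6 = 1, and the invariant factors of ∂_1 are all 1, so H_0 ≅ Z.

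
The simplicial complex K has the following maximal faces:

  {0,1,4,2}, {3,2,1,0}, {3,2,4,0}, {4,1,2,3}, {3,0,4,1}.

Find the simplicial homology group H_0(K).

K has 5 vertices, 10 edges, 10 triangles, 5 3-simplices.
rank ∂_0 = 0, rank ∂_1 = 4 ⇒ b_0 = 5 − 0 − 4 = 1; all invariant factors of ∂_1 are 1 so no torsion. So H_0 = Z.

H_0 = Z.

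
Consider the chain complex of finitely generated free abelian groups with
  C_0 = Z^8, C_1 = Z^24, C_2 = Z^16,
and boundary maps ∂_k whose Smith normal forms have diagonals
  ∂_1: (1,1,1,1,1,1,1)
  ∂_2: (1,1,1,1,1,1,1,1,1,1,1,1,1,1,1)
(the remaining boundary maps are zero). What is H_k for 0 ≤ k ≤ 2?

H_0 ≅ Z,  H_1 ≅ Z^2,  H_2 ≅ Z.

H_0: b_0 = 8 − 0 − 7 = 1; torsion from ∂_1 factors > 1: none. So H_0 ≅ Z.
H_1: b_1 = 24 − 7 − 15 = 2; torsion from ∂_2 factors > 1: none. So H_1 ≅ Z^2.
H_2: b_2 = 16 − 15 − 0 = 1; torsion from ∂_3 factors > 1: none. So H_2 ≅ Z.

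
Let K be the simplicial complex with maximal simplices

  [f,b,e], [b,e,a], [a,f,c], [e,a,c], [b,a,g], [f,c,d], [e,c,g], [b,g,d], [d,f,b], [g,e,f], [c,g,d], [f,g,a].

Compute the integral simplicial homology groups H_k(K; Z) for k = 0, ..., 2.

K has 7 vertices, 18 edges, 12 triangles.
rank ∂_0 = 0, rank ∂_1 = 6 ⇒ b_0 = 7 − 0 − 6 = 1; all invariant factors of ∂_1 are 1 so no torsion. So H_0 ≅ Z.
rank ∂_1 = 6, rank ∂_2 = 12 ⇒ b_1 = 18 − 6 − 12 = 0; ∂_2 has invariant factor(s) [2] giving torsion. So H_1 ≅ Z/2.
rank ∂_2 = 12, rank ∂_3 = 0 ⇒ b_2 = 12 − 12 − 0 = 0. So H_2 ≅ 0.

H_0 ≅ Z,  H_1 ≅ Z/2,  H_2 = 0.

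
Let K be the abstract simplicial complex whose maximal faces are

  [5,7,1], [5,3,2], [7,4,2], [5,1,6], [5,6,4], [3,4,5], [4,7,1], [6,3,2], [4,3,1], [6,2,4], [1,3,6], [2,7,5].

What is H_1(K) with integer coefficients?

Take the total order 1 < 2 < 3 < 4 < 5 < 6 < 7 on the vertex set. Then K (dimension 2) consists of the simplices:

  0-simplices (7): [1], [2], [3], [4], [5], [6], [7]
  1-simplices (18): [1,3], [1,4], [1,5], [1,6], [1,7], [2,3], [2,4], [2,5], [2,6], [2,7], [3,4], [3,5], [3,6], [4,5], [4,6], [4,7], [5,6], [5,7]
  2-simplices (12): [1,3,4], [1,3,6], [1,4,7], [1,5,6], [1,5,7], [2,3,5], [2,3,6], [2,4,6], [2,4,7], [2,5,7], [3,4,5], [4,5,6]

giving chain groups C_0 ≅ Z^7, C_1 ≅ Z^18, C_2 ≅ Z^12.

∂_1: C_1 → C_0 maps an edge to its endpoints' difference, ∂[p,q] = q − p. For instance
  ∂[4,6] = [6] − [4].
The resulting 7×18 matrix has rank 6, and its Smith normal form has invariant factors (1,1,1,1,1,1).

The boundary map ∂_2: C_2 → C_1 sends each 2-simplex [p,q,r] to [q,r] − [p,r] + [p,q]. For instance
  ∂[4,5,6] = [5,6] − [4,6] + [4,5],
  ∂[1,3,6] = [3,6] − [1,6] + [1,3].
This gives a 18×12 integer matrix of rank 12; reducing to Smith normal form yields diagonal entries (1,1,1,1,1,1,1,1,1,1,1,2).

Reading off H_k = ker ∂_k / im ∂_{k+1}:

  H_1: rank ker ∂_1 − rank ∂_2 = (18 − 6) − 12 = 0, and ∂_2 has invariant factor 2 > 1, so H_1 ≅ Z/2Z.

H_1 = Z/2Z.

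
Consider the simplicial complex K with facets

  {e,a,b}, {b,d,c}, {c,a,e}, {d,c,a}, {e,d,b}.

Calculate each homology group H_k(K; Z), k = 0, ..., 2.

H_0 = Z,  H_1 = Z,  H_2 = 0.

Take the total order a < b < c < d < e on the vertex set. Then K (dimension 2) consists of the simplices:

  0-simplices (5): a, b, c, d, e
  1-simplices (10): ab, ac, ad, ae, bc, bd, be, cd, ce, de
  2-simplices (5): abe, acd, ace, bcd, bde

giving chain groups C_0 ≅ Z^5, C_1 ≅ Z^10, C_2 ≅ Z^5.

∂_1: C_1 → C_0 sends each edge [p,q] (with p < q) to q − p.
As a 5×10 matrix over Z this has rank 4, with invariant factors (1,1,1,1).

∂_2: C_2 → C_1 maps a triangle to the signed sum of its edges. For instance
  ∂ace = ce − ae + ac,
  ∂abe = be − ae + ab.
The 10×5 boundary matrix has rank 5 and Smith normal form diag(1,1,1,1,1).

Now H_k = ker ∂_k / im ∂_{k+1}, so:

  H_0: rank C_0 − rank ∂_1 = 5 − 4 = 1, and the invariant factors of ∂_1 are all 1, so H_0 = Z.
  H_1: rank ker ∂_1 − rank ∂_2 = (10 − 4) − 5 = 1, and the invariant factors of ∂_2 are all 1, so H_1 = Z.
  H_2: rank ker ∂_2 − rank ∂_3 = (5 − 5) − 0 = 0, and there is no ∂_3, so H_2 = 0.

As a check, the Euler characteristic is 5 − 10 + 5 = 0, which agrees with 1 − 1 + 0 = 0.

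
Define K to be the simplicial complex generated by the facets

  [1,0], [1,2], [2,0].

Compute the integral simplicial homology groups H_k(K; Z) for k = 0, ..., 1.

H_0 ≅ Z,  H_1 ≅ Z.

We work with the vertex ordering 0 < 1 < 2. The simplices of K, each written with vertices in increasing order, are:

  0-simplices (3): [0], [1], [2]
  1-simplices (3): [0,1], [0,2], [1,2]

so the chain groups are C_0 ≅ Z^3, C_1 ≅ Z^3.

Boundary ∂_1: C_1 → C_0 is given by ∂[p,q] = [q] − [p].
The resulting 3×3 matrix has rank 2, and its Smith normal form has invariant factors (1,1).

Now H_k = ker ∂_k / im ∂_{k+1}, so:

  H_0: rank C_0 − rank ∂_1 = 3 − 2 = 1, and the invariant factors of ∂_1 are all 1, so H_0 = Z.
  H_1: rank ker ∂_1 − rank ∂_2 = (3 − 2) − 0 = 1, and there is no ∂_2, so H_1 = Z.

As a check, the Euler characteristic is 3 − 3 = 0, which agrees with 1 − 1 = 0.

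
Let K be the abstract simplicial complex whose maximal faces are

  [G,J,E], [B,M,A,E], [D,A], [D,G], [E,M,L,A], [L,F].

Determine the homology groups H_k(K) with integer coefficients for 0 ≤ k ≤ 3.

H_0 ≅ Z,  H_1 ≅ Z,  H_2 = 0,  H_3 = 0.

Take the total order A < B < D < E < F < G < J < L < M on the vertex set. Then K (dimension 3) consists of the simplices:

  0-simplices (9): A, B, D, E, F, G, J, L, M
  1-simplices (15): AB, AD, AE, AL, AM, BE, BM, DG, EG, EJ, EL, EM, FL, GJ, LM
  2-simplices (8): ABE, ABM, AEL, AEM, ALM, BEM, EGJ, ELM
  3-simplices (2): ABEM, AELM

Hence C_0 ≅ Z^9, C_1 ≅ Z^15, C_2 ≅ Z^8, C_3 ≅ Z^2.

∂_1: C_1 → C_0 sends each edge [p,q] (with p < q) to q − p. For instance
  ∂BE = E − B.
This gives a 9×15 integer matrix of rank 8; reducing to Smith normal form yields diagonal entries (1,1,1,1,1,1,1,1).

The boundary map ∂_2: C_2 → C_1 maps a triangle to the signed sum of its edges. For instance
  ∂EGJ = GJ − EJ + EG,
  ∂AEL = EL − AL + AE.
As a 15×8 matrix over Z this has rank 6, with invariant factors (1,1,1,1,1,1).

Boundary ∂_3: C_3 → C_2 sends each 3-simplex σ to the alternating sum Σ_i (−1)^i (σ with its i-th vertex removed). For instance
  ∂ABEM = BEM − AEM + ABM − ABE,
  ∂AELM = ELM − ALM + AEM − AEL.
The resulting 8×2 matrix has rank 2, and its Smith normal form has invariant factors (1,1).

Now H_k = ker ∂_k / im ∂_{k+1}, so:

  H_0: rank C_0 − rank ∂_1 = 9 − 8 = 1, and the invariant factors of ∂_1 are all 1, so H_0 = Z.
  H_1: rank ker ∂_1 − rank ∂_2 = (15 − 8) − 6 = 1, and the invariant factors of ∂_2 are all 1, so H_1 = Z.
  H_2: rank ker ∂_2 − rank ∂_3 = (8 − 6) − 2 = 0, and the invariant factors of ∂_3 are all 1, so H_2 = 0.
  H_3: rank ker ∂_3 − rank ∂_4 = (2 − 2) − 0 = 0, and there is no ∂_4, so H_3 = 0.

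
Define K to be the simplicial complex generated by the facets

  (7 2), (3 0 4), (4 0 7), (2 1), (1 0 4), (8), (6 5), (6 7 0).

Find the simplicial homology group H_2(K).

Order the vertices as 0 < 1 < 2 < 3 < 4 < 5 < 6 < 7 < 8. Listing each simplex with vertices in this order, K has dimension 2 with simplices:

  0-simplices (9): [0], [1], [2], [3], [4], [5], [6], [7], [8]
  1-simplices (12): [0,1], [0,3], [0,4], [0,6], [0,7], [1,2], [1,4], [2,7], [3,4], [4,7], [5,6], [6,7]
  2-simplices (4): [0,1,4], [0,3,4], [0,4,7], [0,6,7]

giving chain groups C_0 ≅ Z^9, C_1 ≅ Z^12, C_2 ≅ Z^4.

∂_1: C_1 → C_0 is given by ∂[p,q] = [q] − [p].
This gives a 9×12 integer matrix of rank 7; reducing to Smith normal form yields diagonal entries (1,1,1,1,1,1,1).

∂_2: C_2 → C_1 acts by ∂[p,q,r] = [q,r] − [p,r] + [p,q]. For instance
  ∂[0,1,4] = [1,4] − [0,4] + [0,1],
  ∂[0,3,4] = [3,4] − [0,4] + [0,3].
As a 12×4 matrix over Z this has rank 4, with invariant factors (1,1,1,1).

Now H_k = ker ∂_k / im ∂_{k+1}, so:

  H_2: rank ker ∂_2 − rank ∂_3 = (4 − 4) − 0 = 0, and there is no ∂_3, so H_2 = 0.

H_2 = 0.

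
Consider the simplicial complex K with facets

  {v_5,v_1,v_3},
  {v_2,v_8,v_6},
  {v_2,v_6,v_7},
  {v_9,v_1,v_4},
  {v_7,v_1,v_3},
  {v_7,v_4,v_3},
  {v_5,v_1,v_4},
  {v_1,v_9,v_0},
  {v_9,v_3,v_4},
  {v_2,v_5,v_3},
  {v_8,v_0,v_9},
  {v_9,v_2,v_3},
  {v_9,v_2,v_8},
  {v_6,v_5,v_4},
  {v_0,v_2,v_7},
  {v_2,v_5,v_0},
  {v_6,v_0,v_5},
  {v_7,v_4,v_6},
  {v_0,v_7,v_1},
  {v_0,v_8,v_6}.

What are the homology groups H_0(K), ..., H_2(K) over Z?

Fix the vertex order v_0 < v_1 < v_2 < v_3 < v_4 < v_5 < v_6 < v_7 < v_8 < v_9 and write every simplex with vertices in increasing order. Then dim K = 2 and the simplices of K are:

  0-simplices (10): [v_0], [v_1], [v_2], [v_3], [v_4], [v_5], [v_6], [v_7], [v_8], [v_9]
  1-simplices (30): (30 of them)
  2-simplices (20): (20 of them)

so the chain groups are C_0 ≅ Z^10, C_1 ≅ Z^30, C_2 ≅ Z^20.

∂_1: C_1 → C_0 is given by ∂[p,q] = [q] − [p]. For instance
  ∂[v_0,v_8] = [v_8] − [v_0].
The resulting 10×30 matrix has rank 9, and its Smith normal form has invariant factors (1,1,1,1,1,1,1,1,1).

Boundary ∂_2: C_2 → C_1 sends each 2-simplex [p,q,r] to [q,r] − [p,r] + [p,q]. For instance
  ∂[v_0,v_2,v_7] = [v_2,v_7] − [v_0,v_7] + [v_0,v_2],
  ∂[v_1,v_3,v_7] = [v_3,v_7] − [v_1,v_7] + [v_1,v_3].
The 30×20 boundary matrix has rank 20 and Smith normal form diag(1,1,1,1,1,1,1,1,1,1,1,1,1,1,1,1,1,1,1,2).

Now H_k = ker ∂_k / im ∂_{k+1}, so:

  H_0: rank C_0 − rank ∂_1 = 10 − 9 = 1, and the invariant factors of ∂_1 are all 1, so H_0 ≅ Z.
  H_1: rank ker ∂_1 − rank ∂_2 = (30 − 9) − 20 = 1, and ∂_2 has invariant factor 2 > 1, so H_1 ≅ Z ⊕ Z/2.
  H_2: rank ker ∂_2 − rank ∂_3 = (20 − 20) − 0 = 0, and there is no ∂_3, so H_2 ≅ 0.

H_0 ≅ Z,  H_1 ≅ Z ⊕ Z/2,  H_2 = 0.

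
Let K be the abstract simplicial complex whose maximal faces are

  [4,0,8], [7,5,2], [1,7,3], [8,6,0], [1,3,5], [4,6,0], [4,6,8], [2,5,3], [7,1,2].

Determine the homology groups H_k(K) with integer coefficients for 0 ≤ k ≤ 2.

H_0 ≅ Z^2,  H_1 ≅ Z,  H_2 ≅ Z.

Take the total order 0 < 1 < 2 < 3 < 4 < 5 < 6 < 7 < 8 on the vertex set. Then K (dimension 2) consists of the simplices:

  0-simplices (9): [0], [1], [2], [3], [4], [5], [6], [7], [8]
  1-simplices (16): [0,4], [0,6], [0,8], [1,2], [1,3], [1,5], [1,7], [2,3], [2,5], [2,7], [3,5], [3,7], [4,6], [4,8], [5,7], [6,8]
  2-simplices (9): [0,4,6], [0,4,8], [0,6,8], [1,2,7], [1,3,5], [1,3,7], [2,3,5], [2,5,7], [4,6,8]

so the chain groups are C_0 ≅ Z^9, C_1 ≅ Z^16, C_2 ≅ Z^9.

∂_1: C_1 → C_0 is given by ∂[p,q] = [q] − [p].
The 9×16 boundary matrix has rank 7 and Smith normal form diag(1,1,1,1,1,1,1).

Boundary ∂_2: C_2 → C_1 acts by ∂[p,q,r] = [q,r] − [p,r] + [p,q]. For instance
  ∂[4,6,8] = [6,8] − [4,8] + [4,6],
  ∂[2,3,5] = [3,5] − [2,5] + [2,3].
As a 16×9 matrix over Z this has rank 8, with invariant factors (1,1,1,1,1,1,1,1).

Now H_k = ker ∂_k / im ∂_{k+1}, so:

  H_0: rank C_0 − rank ∂_1 = 9 − 7 = 2, and the invariant factors of ∂_1 are all 1, so H_0 = Z^2.
  H_1: rank ker ∂_1 − rank ∂_2 = (16 − 7) − 8 = 1, and the invariant factors of ∂_2 are all 1, so H_1 = Z.
  H_2: rank ker ∂_2 − rank ∂_3 = (9 − 8) − 0 = 1, and there is no ∂_3, so H_2 = Z.

As a check, the Euler characteristic is 9 − 16 + 9 = 2, which agrees with 2 − 1 + 1 = 2.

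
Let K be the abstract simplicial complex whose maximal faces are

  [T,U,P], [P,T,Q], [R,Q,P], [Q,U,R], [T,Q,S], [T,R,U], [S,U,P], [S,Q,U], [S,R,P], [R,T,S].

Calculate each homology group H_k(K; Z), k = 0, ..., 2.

H_0 = Z,  H_1 = Z/2Z,  H_2 = 0.

Order the vertices as P < Q < R < S < T < U. Listing each simplex with vertices in this order, K has dimension 2 with simplices:

  0-simplices (6): P, Q, R, S, T, U
  1-simplices (15): PQ, PR, PS, PT, PU, QR, QS, QT, QU, RS, RT, RU, ST, SU, TU
  2-simplices (10): PQR, PQT, PRS, PSU, PTU, QRU, QST, QSU, RST, RTU

so the chain groups are C_0 ≅ Z^6, C_1 ≅ Z^15, C_2 ≅ Z^10.

Boundary ∂_1: C_1 → C_0 maps an edge to its endpoints' difference, ∂[p,q] = q − p.
As a 6×15 matrix over Z this has rank 5, with invariant factors (1,1,1,1,1).

The boundary map ∂_2: C_2 → C_1 maps a triangle to the signed sum of its edges. For instance
  ∂PRS = RS − PS + PR,
  ∂RTU = TU − RU + RT.
As a 15×10 matrix over Z this has rank 10, with invariant factors (1,1,1,1,1,1,1,1,1,2).

Reading off H_k = ker ∂_k / im ∂_{k+1}:

  H_0: rank C_0 − rank ∂_1 = 6 − 5 = 1, and the invariant factors of ∂_1 are all 1, so H_0 ≅ Z.
  H_1: rank ker ∂_1 − rank ∂_2 = (15 − 5) − 10 = 0, and ∂_2 has invariant factor 2 > 1, so H_1 ≅ Z/2Z.
  H_2: rank ker ∂_2 − rank ∂_3 = (10 − 10) − 0 = 0, and there is no ∂_3, so H_2 ≅ 0.

(K is a triangulation of the real projective plane RP^2.)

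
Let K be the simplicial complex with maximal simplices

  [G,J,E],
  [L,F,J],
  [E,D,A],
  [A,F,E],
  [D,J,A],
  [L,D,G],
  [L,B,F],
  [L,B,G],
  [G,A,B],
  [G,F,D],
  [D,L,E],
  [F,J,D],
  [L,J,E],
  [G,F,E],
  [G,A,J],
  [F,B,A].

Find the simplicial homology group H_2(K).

H_2 ≅ Z.

Order the vertices as A < B < D < E < F < G < J < L. Listing each simplex with vertices in this order, K has dimension 2 with simplices:

  0-simplices (8): A, B, D, E, F, G, J, L
  1-simplices (24): AB, AD, AE, AF, AG, AJ, BF, BG, BL, DE, DF, DG, DJ, DL, EF, EG, EJ, EL, FG, FJ, FL, GJ, GL, JL
  2-simplices (16): ABF, ABG, ADE, ADJ, AEF, AGJ, BFL, BGL, DEL, DFG, DFJ, DGL, EFG, EGJ, EJL, FJL

Hence C_0 ≅ Z^8, C_1 ≅ Z^24, C_2 ≅ Z^16.

The boundary map ∂_1: C_1 → C_0 is given by ∂[p,q] = [q] − [p]. For instance
  ∂BL = L − B.
The 8×24 boundary matrix has rank 7 and Smith normal form diag(1,1,1,1,1,1,1).

Boundary ∂_2: C_2 → C_1 maps a triangle to the signed sum of its edges. For instance
  ∂EFG = FG − EG + EF,
  ∂ADE = DE − AE + AD.
As a 24×16 matrix over Z this has rank 15, with invariant factors (1,1,1,1,1,1,1,1,1,1,1,1,1,1,1).

Reading off H_k = ker ∂_k / im ∂_{k+1}:

  H_2: rank ker ∂_2 − rank ∂_3 = (16 − 15) − 0 = 1, and there is no ∂_3, so H_2 = Z.

(K is a triangulation of the torus T^2.)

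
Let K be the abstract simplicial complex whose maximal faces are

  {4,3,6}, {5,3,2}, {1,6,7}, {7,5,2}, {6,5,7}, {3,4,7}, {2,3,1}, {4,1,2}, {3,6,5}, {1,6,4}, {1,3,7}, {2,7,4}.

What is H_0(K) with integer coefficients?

H_0 ≅ Z.

Take the total order 1 < 2 < 3 < 4 < 5 < 6 < 7 on the vertex set. Then K (dimension 2) consists of the simplices:

  0-simplices (7): [1], [2], [3], [4], [5], [6], [7]
  1-simplices (18): [1,2], [1,3], [1,4], [1,6], [1,7], [2,3], [2,4], [2,5], [2,7], [3,4], [3,5], [3,6], [3,7], [4,6], [4,7], [5,6], [5,7], [6,7]
  2-simplices (12): [1,2,3], [1,2,4], [1,3,7], [1,4,6], [1,6,7], [2,3,5], [2,4,7], [2,5,7], [3,4,6], [3,4,7], [3,5,6], [5,6,7]

so the chain groups are C_0 ≅ Z^7, C_1 ≅ Z^18, C_2 ≅ Z^12.

Boundary ∂_1: C_1 → C_0 is given by ∂[p,q] = [q] − [p].
The resulting 7×18 matrix has rank 6, and its Smith normal form has invariant factors (1,1,1,1,1,1).

∂_2: C_2 → C_1 acts by ∂[p,q,r] = [q,r] − [p,r] + [p,q]. For instance
  ∂[1,3,7] = [3,7] − [1,7] + [1,3],
  ∂[2,3,5] = [3,5] − [2,5] + [2,3].
This gives a 18×12 integer matrix of rank 12; reducing to Smith normal form yields diagonal entries (1,1,1,1,1,1,1,1,1,1,1,2).

Reading off H_k = ker ∂_k / im ∂_{k+1}:

  H_0: rank C_0 − rank ∂_1 = 7 − 6 = 1, and the invariant factors of ∂_1 are all 1, so H_0 = Z.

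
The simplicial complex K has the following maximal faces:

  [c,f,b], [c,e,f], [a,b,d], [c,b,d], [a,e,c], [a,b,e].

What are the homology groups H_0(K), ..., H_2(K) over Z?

H_0 = Z,  H_1 = Z,  H_2 = 0.

Take the total order a < b < c < d < e < f on the vertex set. Then K (dimension 2) consists of the simplices:

  0-simplices (6): a, b, c, d, e, f
  1-simplices (12): ab, ac, ad, ae, bc, bd, be, bf, cd, ce, cf, ef
  2-simplices (6): abd, abe, ace, bcd, bcf, cef

Hence C_0 ≅ Z^6, C_1 ≅ Z^12, C_2 ≅ Z^6.

The boundary map ∂_1: C_1 → C_0 is given by ∂[p,q] = [q] − [p].
This gives a 6×12 integer matrix of rank 5; reducing to Smith normal form yields diagonal entries (1,1,1,1,1).

The boundary map ∂_2: C_2 → C_1 acts by ∂[p,q,r] = [q,r] − [p,r] + [p,q]. For instance
  ∂abe = be − ae + ab,
  ∂bcf = cf − bf + bc.
This gives a 12×6 integer matrix of rank 6; reducing to Smith normal form yields diagonal entries (1,1,1,1,1,1).

Reading off H_k = ker ∂_k / im ∂_{k+1}:

  H_0: rank C_0 − rank ∂_1 = 6 − 5 = 1, and the invariant factors of ∂_1 are all 1, so H_0 = Z.
  H_1: rank ker ∂_1 − rank ∂_2 = (12 − 5) − 6 = 1, and the invariant factors of ∂_2 are all 1, so H_1 = Z.
  H_2: rank ker ∂_2 − rank ∂_3 = (6 − 6) − 0 = 0, and there is no ∂_3, so H_2 = 0.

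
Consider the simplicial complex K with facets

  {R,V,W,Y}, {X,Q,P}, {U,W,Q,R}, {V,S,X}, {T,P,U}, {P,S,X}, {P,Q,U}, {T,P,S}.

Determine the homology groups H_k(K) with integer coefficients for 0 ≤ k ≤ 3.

H_0 = Z,  H_1 = Z,  H_2 = 0,  H_3 = 0.

Order the vertices as P < Q < R < S < T < U < V < W < X < Y. Listing each simplex with vertices in this order, K has dimension 3 with simplices:

  0-simplices (10): P, Q, R, S, T, U, V, W, X, Y
  1-simplices (22): PQ, PS, PT, PU, PX, QR, QU, QW, QX, RU, RV, RW, RY, ST, SV, SX, TU, UW, VW, VX, VY, WY
  2-simplices (14): PQU, PQX, PST, PSX, PTU, QRU, QRW, QUW, RUW, RVW, RVY, RWY, SVX, VWY
  3-simplices (2): QRUW, RVWY

giving chain groups C_0 ≅ Z^10, C_1 ≅ Z^22, C_2 ≅ Z^14, C_3 ≅ Z^2.

∂_1: C_1 → C_0 is given by ∂[p,q] = [q] − [p].
The resulting 10×22 matrix has rank 9, and its Smith normal form has invariant factors (1,1,1,1,1,1,1,1,1).

The boundary map ∂_2: C_2 → C_1 maps a triangle to the signed sum of its edges. For instance
  ∂RWY = WY − RY + RW,
  ∂PTU = TU − PU + PT.
The 22×14 boundary matrix has rank 12 and Smith normal form diag(1,1,1,1,1,1,1,1,1,1,1,1).

∂_3: C_3 → C_2 sends each 3-simplex σ to the alternating sum Σ_i (−1)^i (σ with its i-th vertex removed). For instance
  ∂QRUW = RUW − QUW + QRW − QRU,
  ∂RVWY = VWY − RWY + RVY − RVW.
As a 14×2 matrix over Z this has rank 2, with invariant factors (1,1).

Reading off H_k = ker ∂_k / im ∂_{k+1}:

  H_0: rank C_0 − rank ∂_1 = 10 − 9 = 1, and the invariant factors of ∂_1 are all 1, so H_0 ≅ Z.
  H_1: rank ker ∂_1 − rank ∂_2 = (22 − 9) − 12 = 1, and the invariant factors of ∂_2 are all 1, so H_1 ≅ Z.
  H_2: rank ker ∂_2 − rank ∂_3 = (14 − 12) − 2 = 0, and the invariant factors of ∂_3 are all 1, so H_2 ≅ 0.
  H_3: rank ker ∂_3 − rank ∂_4 = (2 − 2) − 0 = 0, and there is no ∂_4, so H_3 ≅ 0.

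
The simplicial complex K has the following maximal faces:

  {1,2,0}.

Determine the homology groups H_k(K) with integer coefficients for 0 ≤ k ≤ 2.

K has 3 vertices, 3 edges, 1 triangle.
rank ∂_0 = 0, rank ∂_1 = 2 ⇒ b_0 = 3 − 0 − 2 = 1; all invariant factors of ∂_1 are 1 so no torsion. So H_0 = Z.
rank ∂_1 = 2, rank ∂_2 = 1 ⇒ b_1 = 3 − 2 − 1 = 0; all invariant factors of ∂_2 are 1 so no torsion. So H_1 = 0.
rank ∂_2 = 1, rank ∂_3 = 0 ⇒ b_2 = 1 − 1 − 0 = 0. So H_2 = 0.

H_0 ≅ Z,  H_1 = 0,  H_2 = 0.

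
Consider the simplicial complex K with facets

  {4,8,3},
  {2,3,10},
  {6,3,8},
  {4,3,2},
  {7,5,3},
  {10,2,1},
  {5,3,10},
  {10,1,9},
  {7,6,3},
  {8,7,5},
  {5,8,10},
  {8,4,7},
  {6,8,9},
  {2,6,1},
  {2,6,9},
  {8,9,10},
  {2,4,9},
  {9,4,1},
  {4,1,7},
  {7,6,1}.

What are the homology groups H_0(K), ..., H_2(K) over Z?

K has 10 vertices, 30 edges, 20 triangles.
rank ∂_0 = 0, rank ∂_1 = 9 ⇒ b_0 = 10 − 0 − 9 = 1; all invariant factors of ∂_1 are 1 so no torsion. So H_0 ≅ Z.
rank ∂_1 = 9, rank ∂_2 = 20 ⇒ b_1 = 30 − 9 − 20 = 1; ∂_2 has invariant factor(s) [2] giving torsion. So H_1 ≅ Z ⊕ Z/2.
rank ∂_2 = 20, rank ∂_3 = 0 ⇒ b_2 = 20 − 20 − 0 = 0. So H_2 ≅ 0.

H_0 = Z,  H_1 = Z ⊕ Z/2,  H_2 = 0.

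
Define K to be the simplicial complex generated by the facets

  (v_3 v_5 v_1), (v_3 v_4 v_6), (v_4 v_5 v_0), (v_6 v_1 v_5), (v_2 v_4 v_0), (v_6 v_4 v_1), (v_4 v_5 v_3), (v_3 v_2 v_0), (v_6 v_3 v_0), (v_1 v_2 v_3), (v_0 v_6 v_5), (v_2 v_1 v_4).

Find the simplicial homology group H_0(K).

Fix the vertex order v_0 < v_1 < v_2 < v_3 < v_4 < v_5 < v_6 and write every simplex with vertices in increasing order. Then dim K = 2 and the simplices of K are:

  0-simplices (7): [v_0], [v_1], [v_2], [v_3], [v_4], [v_5], [v_6]
  1-simplices (18): (18 of them)
  2-simplices (12): (12 of them)

Hence C_0 ≅ Z^7, C_1 ≅ Z^18, C_2 ≅ Z^12.

The boundary map ∂_1: C_1 → C_0 sends each edge [p,q] (with p < q) to q − p. For instance
  ∂[v_5,v_6] = [v_6] − [v_5].
As a 7×18 matrix over Z this has rank 6, with invariant factors (1,1,1,1,1,1).

Boundary ∂_2: C_2 → C_1 sends each 2-simplex [p,q,r] to [q,r] − [p,r] + [p,q]. For instance
  ∂[v_0,v_3,v_6] = [v_3,v_6] − [v_0,v_6] + [v_0,v_3],
  ∂[v_0,v_2,v_3] = [v_2,v_3] − [v_0,v_3] + [v_0,v_2].
This gives a 18×12 integer matrix of rank 12; reducing to Smith normal form yields diagonal entries (1,1,1,1,1,1,1,1,1,1,1,2).

From H_k ≅ ker(∂_k) / im(∂_{k+1}) we obtain:

  H_0: rank C_0 − rank ∂_1 = 7 − 6 = 1, and the invariant factors of ∂_1 are all 1, so H_0 ≅ Z.

(K is a triangulation of the real projective plane RP^2.)

H_0 = Z.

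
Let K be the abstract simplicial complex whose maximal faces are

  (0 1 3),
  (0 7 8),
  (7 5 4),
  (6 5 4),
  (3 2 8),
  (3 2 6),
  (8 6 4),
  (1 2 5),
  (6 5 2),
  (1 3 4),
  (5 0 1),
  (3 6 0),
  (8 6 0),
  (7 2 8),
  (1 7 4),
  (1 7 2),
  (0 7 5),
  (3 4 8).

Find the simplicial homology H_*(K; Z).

We work with the vertex ordering 0 < 1 < 2 < 3 < 4 < 5 < 6 < 7 < 8. The simplices of K, each written with vertices in increasing order, are:

  0-simplices (9): [0], [1], [2], [3], [4], [5], [6], [7], [8]
  1-simplices (27): (27 of them)
  2-simplices (18): [0,1,3], [0,1,5], [0,3,6], [0,5,7], [0,6,8], [0,7,8], [1,2,5], [1,2,7], [1,3,4], [1,4,7], [2,3,6], [2,3,8], [2,5,6], [2,7,8], [3,4,8], [4,5,6], [4,5,7], [4,6,8]

giving chain groups C_0 ≅ Z^9, C_1 ≅ Z^27, C_2 ≅ Z^18.

∂_1: C_1 → C_0 sends each edge [p,q] (with p < q) to q − p. For instance
  ∂[0,7] = [7] − [0].
This gives a 9×27 integer matrix of rank 8; reducing to Smith normal form yields diagonal entries (1,1,1,1,1,1,1,1).

The boundary map ∂_2: C_2 → C_1 sends each 2-simplex [p,q,r] to [q,r] − [p,r] + [p,q]. For instance
  ∂[3,4,8] = [4,8] − [3,8] + [3,4],
  ∂[0,3,6] = [3,6] − [0,6] + [0,3].
As a 27×18 matrix over Z this has rank 18, with invariant factors (1,1,1,1,1,1,1,1,1,1,1,1,1,1,1,1,1,2).

Now H_k = ker ∂_k / im ∂_{k+1}, so:

  H_0: rank C_0 − rank ∂_1 = 9 − 8 = 1, and the invariant factors of ∂_1 are all 1, so H_0 ≅ Z.
  H_1: rank ker ∂_1 − rank ∂_2 = (27 − 8) − 18 = 1, and ∂_2 has invariant factor 2 > 1, so H_1 ≅ Z × Z/2.
  H_2: rank ker ∂_2 − rank ∂_3 = (18 − 18) − 0 = 0, and there is no ∂_3, so H_2 ≅ 0.

As a check, the Euler characteristic is 9 − 27 + 18 = 0, which agrees with 1 − 1 + 0 = 0.

H_0 = Z,  H_1 = Z × Z/2,  H_2 = 0.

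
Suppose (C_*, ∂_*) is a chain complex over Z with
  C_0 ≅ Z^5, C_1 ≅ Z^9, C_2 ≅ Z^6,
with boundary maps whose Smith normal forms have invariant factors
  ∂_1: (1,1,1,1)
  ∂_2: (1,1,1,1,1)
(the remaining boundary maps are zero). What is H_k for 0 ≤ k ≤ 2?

H_0: b_0 = 5 − 0 − 4 = 1; torsion from ∂_1 factors > 1: none. So H_0 = Z.
H_1: b_1 = 9 − 4 − 5 = 0; torsion from ∂_2 factors > 1: none. So H_1 = 0.
H_2: b_2 = 6 − 5 − 0 = 1; torsion from ∂_3 factors > 1: none. So H_2 = Z.

H_0 = Z,  H_1 = 0,  H_2 = Z.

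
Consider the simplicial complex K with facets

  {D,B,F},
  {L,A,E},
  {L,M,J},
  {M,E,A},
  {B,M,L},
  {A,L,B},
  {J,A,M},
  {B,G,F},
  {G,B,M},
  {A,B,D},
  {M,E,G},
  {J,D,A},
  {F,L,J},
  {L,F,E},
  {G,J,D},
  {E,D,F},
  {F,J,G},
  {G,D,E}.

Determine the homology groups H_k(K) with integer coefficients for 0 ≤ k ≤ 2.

H_0 = Z,  H_1 = Z ⊕ Z_2,  H_2 = 0.

Fix the vertex order A < B < D < E < F < G < J < L < M and write every simplex with vertices in increasing order. Then dim K = 2 and the simplices of K are:

  0-simplices (9): A, B, D, E, F, G, J, L, M
  1-simplices (27): AB, AD, AE, AJ, AL, AM, BD, BF, BG, BL, BM, DE, DF, DG, DJ, EF, EG, EL, EM, FG, FJ, FL, GJ, GM, JL, JM, LM
  2-simplices (18): ABD, ABL, ADJ, AEL, AEM, AJM, BDF, BFG, BGM, BLM, DEF, DEG, DGJ, EFL, EGM, FGJ, FJL, JLM

Hence C_0 ≅ Z^9, C_1 ≅ Z^27, C_2 ≅ Z^18.

∂_1: C_1 → C_0 sends each edge [p,q] (with p < q) to q − p.
This gives a 9×27 integer matrix of rank 8; reducing to Smith normal form yields diagonal entries (1,1,1,1,1,1,1,1).

The boundary map ∂_2: C_2 → C_1 sends each 2-simplex [p,q,r] to [q,r] − [p,r] + [p,q]. For instance
  ∂AEM = EM − AM + AE,
  ∂DEF = EF − DF + DE.
The resulting 27×18 matrix has rank 18, and its Smith normal form has invariant factors (1,1,1,1,1,1,1,1,1,1,1,1,1,1,1,1,1,2).

Computing H_k = (kernel of ∂_k) / (image of ∂_{k+1}):

  H_0: rank C_0 − rank ∂_1 = 9 − 8 = 1, and the invariant factors of ∂_1 are all 1, so H_0 ≅ Z.
  H_1: rank ker ∂_1 − rank ∂_2 = (27 − 8) − 18 = 1, and ∂_2 has invariant factor 2 > 1, so H_1 ≅ Z ⊕ Z_2.
  H_2: rank ker ∂_2 − rank ∂_3 = (18 − 18) − 0 = 0, and there is no ∂_3, so H_2 ≅ 0.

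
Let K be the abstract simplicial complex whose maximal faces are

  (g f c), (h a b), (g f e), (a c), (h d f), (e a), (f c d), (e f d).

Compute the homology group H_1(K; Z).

H_1 = Z^2.

Take the total order a < b < c < d < e < f < g < h on the vertex set. Then K (dimension 2) consists of the simplices:

  0-simplices (8): a, b, c, d, e, f, g, h
  1-simplices (15): ab, ac, ae, ah, bh, cd, cf, cg, de, df, dh, ef, eg, fg, fh
  2-simplices (6): abh, cdf, cfg, def, dfh, efg

so the chain groups are C_0 ≅ Z^8, C_1 ≅ Z^15, C_2 ≅ Z^6.

∂_1: C_1 → C_0 sends each edge [p,q] (with p < q) to q − p. For instance
  ∂ah = h − a.
The 8×15 boundary matrix has rank 7 and Smith normal form diag(1,1,1,1,1,1,1).

The boundary map ∂_2: C_2 → C_1 acts by ∂[p,q,r] = [q,r] − [p,r] + [p,q]. For instance
  ∂dfh = fh − dh + df,
  ∂cdf = df − cf + cd.
The 15×6 boundary matrix has rank 6 and Smith normal form diag(1,1,1,1,1,1).

Reading off H_k = ker ∂_k / im ∂_{k+1}:

  H_1: rank ker ∂_1 − rank ∂_2 = (15 − 7) − 6 = 2, and the invariant factors of ∂_2 are all 1, so H_1 ≅ Z^2.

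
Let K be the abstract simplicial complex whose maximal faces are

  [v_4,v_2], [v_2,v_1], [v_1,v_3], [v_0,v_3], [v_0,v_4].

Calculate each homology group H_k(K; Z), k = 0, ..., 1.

Order the vertices as v_0 < v_1 < v_2 < v_3 < v_4. Listing each simplex with vertices in this order, K has dimension 1 with simplices:

  0-simplices (5): [v_0], [v_1], [v_2], [v_3], [v_4]
  1-simplices (5): [v_0,v_3], [v_0,v_4], [v_1,v_2], [v_1,v_3], [v_2,v_4]

giving chain groups C_0 ≅ Z^5, C_1 ≅ Z^5.

∂_1: C_1 → C_0 sends each edge [p,q] (with p < q) to q − p. For instance
  ∂[v_0,v_3] = [v_3] − [v_0].
The 5×5 boundary matrix has rank 4 and Smith normal form diag(1,1,1,1).

Reading off H_k = ker ∂_k / im ∂_{k+1}:

  H_0: rank C_0 − rank ∂_1 = 5 − 4 = 1, and the invariant factors of ∂_1 are all 1, so H_0 ≅ Z.
  H_1: rank ker ∂_1 − rank ∂_2 = (5 − 4) − 0 = 1, and there is no ∂_2, so H_1 ≅ Z.

As a check, the Euler characteristic is 5 − 5 = 0, which agrees with 1 − 1 = 0.

H_0 = Z,  H_1 = Z.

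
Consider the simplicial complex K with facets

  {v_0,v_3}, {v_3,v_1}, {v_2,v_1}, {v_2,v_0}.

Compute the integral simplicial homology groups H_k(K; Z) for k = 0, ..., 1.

H_0 = Z,  H_1 = Z.

Order the vertices as v_0 < v_1 < v_2 < v_3. Listing each simplex with vertices in this order, K has dimension 1 with simplices:

  0-simplices (4): [v_0], [v_1], [v_2], [v_3]
  1-simplices (4): [v_0,v_2], [v_0,v_3], [v_1,v_2], [v_1,v_3]

Hence C_0 ≅ Z^4, C_1 ≅ Z^4.

The boundary map ∂_1: C_1 → C_0 maps an edge to its endpoints' difference, ∂[p,q] = q − p.
This gives a 4×4 integer matrix of rank 3; reducing to Smith normal form yields diagonal entries (1,1,1).

Now H_k = ker ∂_k / im ∂_{k+1}, so:

  H_0: rank C_0 − rank ∂_1 = 4 − 3 = 1, and the invariant factors of ∂_1 are all 1, so H_0 = Z.
  H_1: rank ker ∂_1 − rank ∂_2 = (4 − 3) − 0 = 1, and there is no ∂_2, so H_1 = Z.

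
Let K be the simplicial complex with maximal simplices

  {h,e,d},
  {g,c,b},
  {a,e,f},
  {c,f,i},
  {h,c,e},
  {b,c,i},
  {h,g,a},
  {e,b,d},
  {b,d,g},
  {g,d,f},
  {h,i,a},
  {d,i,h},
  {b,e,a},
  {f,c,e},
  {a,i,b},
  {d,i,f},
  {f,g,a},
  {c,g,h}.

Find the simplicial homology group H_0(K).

Fix the vertex order a < b < c < d < e < f < g < h < i and write every simplex with vertices in increasing order. Then dim K = 2 and the simplices of K are:

  0-simplices (9): a, b, c, d, e, f, g, h, i
  1-simplices (27): ab, ae, af, ag, ah, ai, bc, bd, be, bg, bi, ce, cf, cg, ch, ci, de, df, dg, dh, di, ef, eh, fg, fi, gh, hi
  2-simplices (18): abe, abi, aef, afg, agh, ahi, bcg, bci, bde, bdg, cef, ceh, cfi, cgh, deh, dfg, dfi, dhi

Hence C_0 ≅ Z^9, C_1 ≅ Z^27, C_2 ≅ Z^18.

The boundary map ∂_1: C_1 → C_0 sends each edge [p,q] (with p < q) to q − p. For instance
  ∂gh = h − g.
The resulting 9×27 matrix has rank 8, and its Smith normal form has invariant factors (1,1,1,1,1,1,1,1).

∂_2: C_2 → C_1 maps a triangle to the signed sum of its edges. For instance
  ∂bdg = dg − bg + bd,
  ∂aef = ef − af + ae.
As a 27×18 matrix over Z this has rank 17, with invariant factors (1,1,1,1,1,1,1,1,1,1,1,1,1,1,1,1,1).

Now H_k = ker ∂_k / im ∂_{k+1}, so:

  H_0: rank C_0 − rank ∂_1 = 9 − 8 = 1, and the invariant factors of ∂_1 are all 1, so H_0 = Z.

(K is a triangulation of the torus T^2.)

H_0 ≅ Z.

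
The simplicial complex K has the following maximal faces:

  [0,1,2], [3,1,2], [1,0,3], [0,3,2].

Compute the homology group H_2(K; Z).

We work with the vertex ordering 0 < 1 < 2 < 3. The simplices of K, each written with vertices in increasing order, are:

  0-simplices (4): [0], [1], [2], [3]
  1-simplices (6): [0,1], [0,2], [0,3], [1,2], [1,3], [2,3]
  2-simplices (4): [0,1,2], [0,1,3], [0,2,3], [1,2,3]

so the chain groups are C_0 ≅ Z^4, C_1 ≅ Z^6, C_2 ≅ Z^4.

The boundary map ∂_1: C_1 → C_0 sends each edge [p,q] (with p < q) to q − p.
The resulting 4×6 matrix has rank 3, and its Smith normal form has invariant factors (1,1,1).

The boundary map ∂_2: C_2 → C_1 maps a triangle to the signed sum of its edges. For instance
  ∂[1,2,3] = [2,3] − [1,3] + [1,2],
  ∂[0,1,3] = [1,3] − [0,3] + [0,1].
This gives a 6×4 integer matrix of rank 3; reducing to Smith normal form yields diagonal entries (1,1,1).

Computing H_k = (kernel of ∂_k) / (image of ∂_{k+1}):

  H_2: rank ker ∂_2 − rank ∂_3 = (4 − 3) − 0 = 1, and there is no ∂_3, so H_2 = Z.

(K is a triangulation of the 2-sphere S^2.)

H_2 ≅ Z.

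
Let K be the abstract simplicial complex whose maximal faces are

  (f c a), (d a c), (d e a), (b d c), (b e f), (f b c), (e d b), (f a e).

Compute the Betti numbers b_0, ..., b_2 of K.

b_0 = 1, b_1 = 0, b_2 = 1.

Order the vertices as a < b < c < d < e < f. Listing each simplex with vertices in this order, K has dimension 2 with simplices:

  0-simplices (6): a, b, c, d, e, f
  1-simplices (12): ac, ad, ae, af, bc, bd, be, bf, cd, cf, de, ef
  2-simplices (8): acd, acf, ade, aef, bcd, bcf, bde, bef

giving chain groups C_0 ≅ Z^6, C_1 ≅ Z^12, C_2 ≅ Z^8.

The boundary map ∂_1: C_1 → C_0 sends each edge [p,q] (with p < q) to q − p. For instance
  ∂de = e − d.
As a 6×12 matrix over Z this has rank 5, with invariant factors (1,1,1,1,1).

The boundary map ∂_2: C_2 → C_1 sends each 2-simplex [p,q,r] to [q,r] − [p,r] + [p,q]. For instance
  ∂bcf = cf − bf + bc,
  ∂acd = cd − ad + ac.
As a 12×8 matrix over Z this has rank 7, with invariant factors (1,1,1,1,1,1,1).

Reading off H_k = ker ∂_k / im ∂_{k+1}:

  H_0: rank C_0 − rank ∂_1 = 6 − 5 = 1, and the invariant factors of ∂_1 are all 1, so H_0 = Z.
  H_1: rank ker ∂_1 − rank ∂_2 = (12 − 5) − 7 = 0, and the invariant factors of ∂_2 are all 1, so H_1 = 0.
  H_2: rank ker ∂_2 − rank ∂_3 = (8 − 7) − 0 = 1, and there is no ∂_3, so H_2 = Z.

(K is a triangulation of the 2-sphere S^2.)

Hence the Betti numbers are b_0 = 1, b_1 = 0, b_2 = 1.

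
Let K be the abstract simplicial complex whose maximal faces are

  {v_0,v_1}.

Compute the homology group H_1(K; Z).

We work with the vertex ordering v_0 < v_1. The simplices of K, each written with vertices in increasing order, are:

  0-simplices (2): [v_0], [v_1]
  1-simplices (1): [v_0,v_1]

giving chain groups C_0 ≅ Z^2, C_1 ≅ Z^1.

∂_1: C_1 → C_0 maps an edge to its endpoints' difference, ∂[p,q] = q − p. For instance
  ∂[v_0,v_1] = [v_1] − [v_0].
The 2×1 boundary matrix has rank 1 and Smith normal form diag(1).

Reading off H_k = ker ∂_k / im ∂_{k+1}:

  H_1: rank ker ∂_1 − rank ∂_2 = (1 − 1) − 0 = 0, and there is no ∂_2, so H_1 ≅ 0.

H_1 ≅ 0.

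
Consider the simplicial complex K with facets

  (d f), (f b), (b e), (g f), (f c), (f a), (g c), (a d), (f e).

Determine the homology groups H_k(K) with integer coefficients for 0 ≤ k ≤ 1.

We work with the vertex ordering a < b < c < d < e < f < g. The simplices of K, each written with vertices in increasing order, are:

  0-simplices (7): a, b, c, d, e, f, g
  1-simplices (9): ad, af, be, bf, cf, cg, df, ef, fg

Hence C_0 ≅ Z^7, C_1 ≅ Z^9.

∂_1: C_1 → C_0 sends each edge [p,q] (with p < q) to q − p. For instance
  ∂fg = g − f.
As a 7×9 matrix over Z this has rank 6, with invariant factors (1,1,1,1,1,1).

From H_k ≅ ker(∂_k) / im(∂_{k+1}) we obtain:

  H_0: rank C_0 − rank ∂_1 = 7 − 6 = 1, and the invariant factors of ∂_1 are all 1, so H_0 ≅ Z.
  H_1: rank ker ∂_1 − rank ∂_2 = (9 − 6) − 0 = 3, and there is no ∂_2, so H_1 ≅ Z^3.

(K is a triangulation of a wedge of 3 circles.)

H_0 = Z,  H_1 = Z^3.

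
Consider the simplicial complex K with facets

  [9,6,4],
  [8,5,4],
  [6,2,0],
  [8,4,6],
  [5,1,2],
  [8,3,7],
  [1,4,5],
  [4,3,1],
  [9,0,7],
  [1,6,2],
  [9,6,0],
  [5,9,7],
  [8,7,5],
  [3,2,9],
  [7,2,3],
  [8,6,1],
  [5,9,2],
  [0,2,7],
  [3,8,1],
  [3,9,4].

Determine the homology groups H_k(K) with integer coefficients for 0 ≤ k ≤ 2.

H_0 = Z,  H_1 = Z × Z/2,  H_2 = 0.

Order the vertices as 0 < 1 < 2 < 3 < 4 < 5 < 6 < 7 < 8 < 9. Listing each simplex with vertices in this order, K has dimension 2 with simplices:

  0-simplices (10): [0], [1], [2], [3], [4], [5], [6], [7], [8], [9]
  1-simplices (30): (30 of them)
  2-simplices (20): (20 of them)

so the chain groups are C_0 ≅ Z^10, C_1 ≅ Z^30, C_2 ≅ Z^20.

The boundary map ∂_1: C_1 → C_0 maps an edge to its endpoints' difference, ∂[p,q] = q − p. For instance
  ∂[2,5] = [5] − [2].
The resulting 10×30 matrix has rank 9, and its Smith normal form has invariant factors (1,1,1,1,1,1,1,1,1).

The boundary map ∂_2: C_2 → C_1 maps a triangle to the signed sum of its edges. For instance
  ∂[2,3,7] = [3,7] − [2,7] + [2,3],
  ∂[0,6,9] = [6,9] − [0,9] + [0,6].
The resulting 30×20 matrix has rank 20, and its Smith normal form has invariant factors (1,1,1,1,1,1,1,1,1,1,1,1,1,1,1,1,1,1,1,2).

From H_k ≅ ker(∂_k) / im(∂_{k+1}) we obtain:

  H_0: rank C_0 − rank ∂_1 = 10 − 9 = 1, and the invariant factors of ∂_1 are all 1, so H_0 ≅ Z.
  H_1: rank ker ∂_1 − rank ∂_2 = (30 − 9) − 20 = 1, and ∂_2 has invariant factor 2 > 1, so H_1 ≅ Z × Z/2.
  H_2: rank ker ∂_2 − rank ∂_3 = (20 − 20) − 0 = 0, and there is no ∂_3, so H_2 ≅ 0.

As a check, the Euler characteristic is 10 − 30 + 20 = 0, which agrees with 1 − 1 + 0 = 0.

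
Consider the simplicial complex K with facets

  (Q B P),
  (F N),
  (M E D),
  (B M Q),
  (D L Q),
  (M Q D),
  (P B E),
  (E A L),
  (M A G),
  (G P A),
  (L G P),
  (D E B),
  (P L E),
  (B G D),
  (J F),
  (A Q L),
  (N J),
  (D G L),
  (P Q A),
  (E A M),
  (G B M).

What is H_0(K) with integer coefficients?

Order the vertices as A < B < D < E < F < G < J < L < M < N < P < Q. Listing each simplex with vertices in this order, K has dimension 2 with simplices:

  0-simplices (12): A, B, D, E, F, G, J, L, M, N, P, Q
  1-simplices (30): AE, AG, AL, AM, AP, AQ, BD, BE, BG, BM, BP, BQ, DE, DG, DL, DM, DQ, EL, EM, EP, FJ, FN, GL, GM, GP, JN, LP, LQ, MQ, PQ
  2-simplices (18): AEL, AEM, AGM, AGP, ALQ, APQ, BDE, BDG, BEP, BGM, BMQ, BPQ, DEM, DGL, DLQ, DMQ, ELP, GLP

giving chain groups C_0 ≅ Z^12, C_1 ≅ Z^30, C_2 ≅ Z^18.

The boundary map ∂_1: C_1 → C_0 is given by ∂[p,q] = [q] − [p]. For instance
  ∂BP = P − B.
This gives a 12×30 integer matrix of rank 10; reducing to Smith normal form yields diagonal entries (1,1,1,1,1,1,1,1,1,1).

∂_2: C_2 → C_1 maps a triangle to the signed sum of its edges. For instance
  ∂AEM = EM − AM + AE,
  ∂GLP = LP − GP + GL.
As a 30×18 matrix over Z this has rank 18, with invariant factors (1,1,1,1,1,1,1,1,1,1,1,1,1,1,1,1,1,2).

Computing H_k = (kernel of ∂_k) / (image of ∂_{k+1}):

  H_0: rank C_0 − rank ∂_1 = 12 − 10 = 2, and the invariant factors of ∂_1 are all 1, so H_0 = Z^2.

(K is a triangulation of the disjoint union of the Klein bottle and the circle S^1.)

H_0 ≅ Z^2.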